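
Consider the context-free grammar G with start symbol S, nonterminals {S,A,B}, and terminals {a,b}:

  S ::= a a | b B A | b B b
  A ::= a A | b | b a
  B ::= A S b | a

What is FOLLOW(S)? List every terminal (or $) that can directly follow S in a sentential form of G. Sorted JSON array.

Compute FIRST by fixpoint:
iter 1:
  A via A→a A: +{a}
  A via A→b: +{b}
  B via B→A S b: +{a,b}
  S via S→a a: +{a}
  S via S→b B A: +{b}
  S: {a,b}  A: {a,b}  B: {a,b}
iter 2: (no change)
  S: {a,b}  A: {a,b}  B: {a,b}

Compute FOLLOW by fixpoint:
FOLLOW(S) := {$}
iter 1:
  B→A S b: FOLLOW(A) ⊇ FIRST(S) = {a,b}; new: +{a,b}
  B→A S b: FOLLOW(S) ⊇ FIRST(b) = {b}; new: +{b}
  S→b B A: FOLLOW(B) ⊇ FIRST(A) = {a,b}; new: +{a,b}
  S→b B A: FOLLOW(A) ⊇ FOLLOW(S) ⊇ {$,b}; new: +{$}
  FOLLOW(S)={$,b}  FOLLOW(A)={$,a,b}  FOLLOW(B)={a,b}
iter 2: done
  FOLLOW(S)={$,b}  FOLLOW(A)={$,a,b}  FOLLOW(B)={a,b}

FOLLOW(S) = ["$", "b"]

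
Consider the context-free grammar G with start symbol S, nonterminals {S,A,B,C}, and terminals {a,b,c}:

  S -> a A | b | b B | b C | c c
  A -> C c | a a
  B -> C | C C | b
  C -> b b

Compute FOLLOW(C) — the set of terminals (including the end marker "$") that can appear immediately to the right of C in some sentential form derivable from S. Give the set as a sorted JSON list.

Compute FIRST by fixpoint:
pass 1:
  A via A→a a: +{a}
  B via B→b: +{b}
  C via C→b b: +{b}
  S via S→a A: +{a}
  S via S→b: +{b}
  S via S→c c: +{c}
  S: {a,b,c}  A: {a}  B: {b}  C: {b}
pass 2:
  A via A→C c: +{b}
  S: {a,b,c}  A: {a,b}  B: {b}  C: {b}
pass 3: done
  S: {a,b,c}  A: {a,b}  B: {b}  C: {b}

Compute FOLLOW by fixpoint:
FOLLOW(S) := {$}
round 1:
  A→C c: FOLLOW(C) ⊇ FIRST(c) = {c}; new: +{c}
  B→C C: FOLLOW(C) ⊇ FIRST(C) = {b}; new: +{b}
  S→a A: FOLLOW(A) ⊇ FOLLOW(S) ⊇ {$}; new: +{$}
  S→b B: FOLLOW(B) ⊇ FOLLOW(S) ⊇ {$}; new: +{$}
  S→b C: FOLLOW(C) ⊇ FOLLOW(S) ⊇ {$}; new: +{$}
  FOLLOW[S]={$}  FOLLOW[A]={$}  FOLLOW[B]={$}  FOLLOW[C]={$,b,c}
round 2: (no change)
  FOLLOW[S]={$}  FOLLOW[A]={$}  FOLLOW[B]={$}  FOLLOW[C]={$,b,c}

FOLLOW(C) = ["$", "b", "c"]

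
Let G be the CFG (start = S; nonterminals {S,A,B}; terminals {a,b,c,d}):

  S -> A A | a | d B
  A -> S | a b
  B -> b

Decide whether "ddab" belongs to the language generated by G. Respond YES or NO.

Convert to CNF:
  S -> A A | T2 B | a
  A -> A A | T0 T1 | T2 B | a
  B -> b
  T0 -> a
  T1 -> b
  T2 -> d

CYK table (by increasing span):
  cell(0,0) d: {T2}  orig:{}
  cell(1,1) d: {T2}  orig:{}
  cell(2,2) a: {A,S,T0}  orig:{A,S}
  cell(3,3) b: {B,T1}  orig:{B}
  cell(0,1) dd: ∅
  cell(1,2) da: ∅
  cell(2,3) ab: {A}
  cell(0,2) dda: ∅
  cell(1,3) dab: ∅
  cell(0,3) ddab: ∅

S ∉ T[0,3] ⇒ NO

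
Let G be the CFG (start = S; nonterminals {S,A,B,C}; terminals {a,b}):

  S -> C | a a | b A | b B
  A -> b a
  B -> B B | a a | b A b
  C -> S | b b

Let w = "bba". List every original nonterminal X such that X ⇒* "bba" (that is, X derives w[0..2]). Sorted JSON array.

CNF form of G:
  S -> T0 A | T0 B | T0 T0 | T1 T1
  A -> T0 T1
  B -> B B | T0 X2 | T1 T1
  C -> T0 A | T0 B | T0 T0 | T1 T1
  T0 -> b
  T1 -> a
  X2 -> A T0

CYK table (by increasing span), restricted to cells inside w[0..2]:
  T[0,0] 'b' = {T0}  orig:{}
  T[1,1] 'b' = {T0}  orig:{}
  T[2,2] 'a' = {T1}  orig:{}
  T[0,1] 'bb' = {C,S}
  T[1,2] 'ba' = {A}
  T[0,2] 'bba' = {C,S}

Original NTs in T[0,2] deriving "bba": ["C", "S"]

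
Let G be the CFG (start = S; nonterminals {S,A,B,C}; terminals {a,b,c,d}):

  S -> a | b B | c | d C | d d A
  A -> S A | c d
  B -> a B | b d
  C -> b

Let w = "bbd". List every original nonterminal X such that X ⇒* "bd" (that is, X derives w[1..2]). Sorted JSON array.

CNF form of G:
  S -> T1 C | T1 X4 | T3 B | a | c
  A -> S A | T0 T1
  B -> T2 B | T3 T1
  C -> b
  T0 -> c
  T1 -> d
  T2 -> a
  T3 -> b
  X4 -> T1 A

Fill CYK table bottom-up (cells [i..j] with 1 ≤ i ≤ j ≤ 2 only):
  T[1,1] 'b' = {C,T3}  orig:{C}
  T[2,2] 'd' = {T1}  orig:{}
  T[1,2] 'bd' = {B}

Original NTs in T[1,2] deriving "bd": ["B"]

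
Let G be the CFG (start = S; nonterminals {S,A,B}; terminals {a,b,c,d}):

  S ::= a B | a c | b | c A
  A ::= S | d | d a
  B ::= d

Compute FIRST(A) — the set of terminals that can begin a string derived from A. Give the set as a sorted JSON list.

FIRST sets, iterate to fixpoint:
round 1:
  A via A→d: +{d}
  B via B→d: +{d}
  S via S→a B: +{a}
  S via S→b: +{b}
  S via S→c A: +{c}
  S: {a,b,c}  A: {d}  B: {d}
round 2:
  A via A→S: +{a,b,c}
  S: {a,b,c}  A: {a,b,c,d}  B: {d}
round 3: (no change)
  S: {a,b,c}  A: {a,b,c,d}  B: {d}

FIRST(A) = ["a", "b", "c", "d"]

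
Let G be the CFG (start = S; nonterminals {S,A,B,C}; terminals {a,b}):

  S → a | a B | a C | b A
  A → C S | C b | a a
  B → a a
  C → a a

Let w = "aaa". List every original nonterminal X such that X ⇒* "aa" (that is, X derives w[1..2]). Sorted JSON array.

CNF form of G:
  S -> T0 A | T1 B | T1 C | a
  A -> C S | C T0 | T1 T1
  B -> T1 T1
  C -> T1 T1
  T0 -> b
  T1 -> a

Fill CYK table bottom-up — only the sub-triangle for w[1..2]:
  T[1,1] 'a' = {S,T1}  orig:{S}
  T[2,2] 'a' = {S,T1}  orig:{S}
  T[1,2] 'aa' = {A,B,C}

Original NTs in T[1,2] deriving "aa": ["A", "B", "C"]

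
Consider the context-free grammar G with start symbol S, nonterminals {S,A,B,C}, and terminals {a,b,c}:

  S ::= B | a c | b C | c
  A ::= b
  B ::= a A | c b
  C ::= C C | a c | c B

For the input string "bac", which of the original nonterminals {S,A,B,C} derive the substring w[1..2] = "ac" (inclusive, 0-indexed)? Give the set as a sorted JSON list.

CNF form of G:
  S -> T0 A | T0 T1 | T1 T2 | T2 C | c
  A -> b
  B -> T0 A | T1 T2
  C -> C C | T0 T1 | T1 B
  T0 -> a
  T1 -> c
  T2 -> b

CYK fill, restricted to cells inside w[1..2]:
  cell(1,1) a: {T0}  orig:{}
  cell(2,2) c: {S,T1}  orig:{S}
  cell(1,2) ac: {C,S}

Original NTs in T[1,2] deriving "ac": ["C", "S"]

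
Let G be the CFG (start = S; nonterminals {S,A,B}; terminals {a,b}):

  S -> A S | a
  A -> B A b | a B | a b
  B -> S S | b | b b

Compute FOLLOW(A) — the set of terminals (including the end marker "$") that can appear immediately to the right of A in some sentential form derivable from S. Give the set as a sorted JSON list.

FIRST sets, iterate to fixpoint:
round 1:
  A via A→a B: +{a}
  B via B→b: +{b}
  S via S→A S: +{a}
  FIRST[S]={a}  FIRST[A]={a}  FIRST[B]={b}
round 2:
  A via A→B A b: +{b}
  B via B→S S: +{a}
  S via S→A S: +{b}
  FIRST[S]={a,b}  FIRST[A]={a,b}  FIRST[B]={a,b}
round 3: done
  FIRST[S]={a,b}  FIRST[A]={a,b}  FIRST[B]={a,b}

FOLLOW iteration:
initialize: $ ∈ FOLLOW(S)
[1]
  A→B A b: FOLLOW(B) ⊇ FIRST(A) = {a,b}; new: +{a,b}
  A→B A b: FOLLOW(A) ⊇ FIRST(b) = {b}; new: +{b}
  B→S S: FOLLOW(S) ⊇ FIRST(S) = {a,b}; new: +{a,b}
  S→A S: FOLLOW(A) ⊇ FIRST(S) = {a,b}; new: +{a}
  FOLLOW(S)={$,a,b}  FOLLOW(A)={a,b}  FOLLOW(B)={a,b}
[2] — fixpoint
  FOLLOW(S)={$,a,b}  FOLLOW(A)={a,b}  FOLLOW(B)={a,b}

FOLLOW(A) = ["a", "b"]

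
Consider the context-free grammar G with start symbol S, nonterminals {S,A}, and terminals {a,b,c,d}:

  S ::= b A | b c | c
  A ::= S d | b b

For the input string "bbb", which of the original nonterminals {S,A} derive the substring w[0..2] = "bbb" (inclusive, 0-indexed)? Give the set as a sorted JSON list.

Convert to CNF:
  S -> T1 A | T1 T2 | c
  A -> S T0 | T1 T1
  T0 -> d
  T1 -> b
  T2 -> c

CYK fill, restricted to cells inside w[0..2]:
  cell(0,0) b: {T1}  orig:{}
  cell(1,1) b: {T1}  orig:{}
  cell(2,2) b: {T1}  orig:{}
  cell(0,1) bb: {A}
  cell(1,2) bb: {A}
  cell(0,2) bbb: {S}

Original NTs in T[0,2] deriving "bbb": ["S"]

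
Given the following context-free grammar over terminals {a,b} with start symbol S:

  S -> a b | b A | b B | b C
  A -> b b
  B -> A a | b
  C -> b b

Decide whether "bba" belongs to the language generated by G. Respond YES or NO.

CNF form of G:
  S -> T0 A | T0 B | T0 C | T1 T0
  A -> T0 T0
  B -> A T1 | b
  C -> T0 T0
  T0 -> b
  T1 -> a

CYK fill:
  [0..0]={B,T0}  "b"  orig:{B}
  [1..1]={B,T0}  "b"  orig:{B}
  [2..2]={T1}  "a"  orig:{}
  [0..1]={A,C,S}  "bb"
  [1..2]=∅  "ba"
  [0..2]={B}  "bba"

S ∉ T[0,2] ⇒ NO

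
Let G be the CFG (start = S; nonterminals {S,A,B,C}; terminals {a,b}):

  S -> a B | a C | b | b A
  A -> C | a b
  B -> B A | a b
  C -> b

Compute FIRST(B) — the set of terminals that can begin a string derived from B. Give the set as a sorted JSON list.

FIRST iteration:
iter 1:
  A via A→a b: +{a}
  B via B→a b: +{a}
  C via C→b: +{b}
  S via S→a B: +{a}
  S via S→b: +{b}
  FIRST[S]={a,b}  FIRST[A]={a}  FIRST[B]={a}  FIRST[C]={b}
iter 2:
  A via A→C: +{b}
  FIRST[S]={a,b}  FIRST[A]={a,b}  FIRST[B]={a}  FIRST[C]={b}
iter 3: (stable)
  FIRST[S]={a,b}  FIRST[A]={a,b}  FIRST[B]={a}  FIRST[C]={b}

FIRST(B) = ["a"]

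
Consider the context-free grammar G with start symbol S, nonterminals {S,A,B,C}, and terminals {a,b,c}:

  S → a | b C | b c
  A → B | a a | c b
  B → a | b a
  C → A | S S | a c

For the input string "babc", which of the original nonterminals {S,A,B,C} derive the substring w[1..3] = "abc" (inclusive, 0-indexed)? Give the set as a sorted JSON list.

Convert to CNF:
  S -> T1 C | T1 T2 | a
  A -> T0 T0 | T1 T0 | T2 T1 | a
  B -> T1 T0 | a
  C -> S S | T0 T0 | T0 T2 | T1 T0 | T2 T1 | a
  T0 -> a
  T1 -> b
  T2 -> c

Fill CYK table bottom-up — only the sub-triangle for w[1..3]:
  cell(1,1) a: {A,B,C,S,T0}  orig:{A,B,C,S}
  cell(2,2) b: {T1}  orig:{}
  cell(3,3) c: {T2}  orig:{}
  cell(1,2) ab: ∅
  cell(2,3) bc: {S}
  cell(1,3) abc: {C}

Original NTs in T[1,3] deriving "abc": ["C"]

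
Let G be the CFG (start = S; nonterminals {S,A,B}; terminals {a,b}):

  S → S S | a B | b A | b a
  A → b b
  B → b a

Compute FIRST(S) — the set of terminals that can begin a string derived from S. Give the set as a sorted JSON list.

FIRST sets, iterate to fixpoint:
round 1:
  A via A→b b: +{b}
  B via B→b a: +{b}
  S via S→a B: +{a}
  S via S→b A: +{b}
  FIRST[S]={a,b}  FIRST[A]={b}  FIRST[B]={b}
round 2: done
  FIRST[S]={a,b}  FIRST[A]={b}  FIRST[B]={b}

FIRST(S) = ["a", "b"]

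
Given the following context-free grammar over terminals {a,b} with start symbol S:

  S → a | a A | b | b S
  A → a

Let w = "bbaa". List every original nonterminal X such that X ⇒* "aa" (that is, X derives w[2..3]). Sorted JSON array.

CNF form of G:
  S -> T0 A | T1 S | a | b
  A -> a
  T0 -> a
  T1 -> b

Fill CYK table bottom-up (cells [i..j] with 2 ≤ i ≤ j ≤ 3 only):
  cell(2,2) a: {A,S,T0}  orig:{A,S}
  cell(3,3) a: {A,S,T0}  orig:{A,S}
  cell(2,3) aa: {S}

Original NTs in T[2,3] deriving "aa": ["S"]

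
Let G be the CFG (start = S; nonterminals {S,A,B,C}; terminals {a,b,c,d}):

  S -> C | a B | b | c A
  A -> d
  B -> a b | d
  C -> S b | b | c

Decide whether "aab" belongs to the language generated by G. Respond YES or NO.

Convert to CNF:
  S -> S T1 | T0 B | T2 A | b | c
  A -> d
  B -> T0 T1 | d
  C -> S T1 | b | c
  T0 -> a
  T1 -> b
  T2 -> c

Fill CYK table bottom-up:
  [0..0]={T0}  "a"  orig:{}
  [1..1]={T0}  "a"  orig:{}
  [2..2]={C,S,T1}  "b"  orig:{C,S}
  [0..1]=∅  "aa"
  [1..2]={B}  "ab"
  [0..2]={S}  "aab"

S ∈ T[0,2] ⇒ YES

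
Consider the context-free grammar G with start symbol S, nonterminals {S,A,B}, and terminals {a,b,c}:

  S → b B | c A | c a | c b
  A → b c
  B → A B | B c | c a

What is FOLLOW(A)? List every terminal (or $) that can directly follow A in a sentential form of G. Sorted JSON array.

FIRST iteration:
iter 1:
  A via A→b c: +{b}
  B via B→A B: +{b}
  B via B→c a: +{c}
  S via S→b B: +{b}
  S via S→c A: +{c}
  FIRST(S)={b,c}  FIRST(A)={b}  FIRST(B)={b,c}
iter 2: (no change)
  FIRST(S)={b,c}  FIRST(A)={b}  FIRST(B)={b,c}

FOLLOW iteration:
seed FOLLOW(S) with $
iter 1:
  B→A B: FOLLOW(A) ⊇ FIRST(B) = {b,c}; new: +{b,c}
  B→B c: FOLLOW(B) ⊇ FIRST(c) = {c}; new: +{c}
  S→b B: FOLLOW(B) ⊇ FOLLOW(S) ⊇ {$}; new: +{$}
  S→c A: FOLLOW(A) ⊇ FOLLOW(S) ⊇ {$}; new: +{$}
  FOLLOW[S]={$}  FOLLOW[A]={$,b,c}  FOLLOW[B]={$,c}
iter 2: (stable)
  FOLLOW[S]={$}  FOLLOW[A]={$,b,c}  FOLLOW[B]={$,c}

FOLLOW(A) = ["$", "b", "c"]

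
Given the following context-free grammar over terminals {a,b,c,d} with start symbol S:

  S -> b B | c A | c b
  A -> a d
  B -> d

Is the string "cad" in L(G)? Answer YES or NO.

Convert to CNF:
  S -> T2 B | T3 A | T3 T2
  A -> T0 T1
  B -> d
  T0 -> a
  T1 -> d
  T2 -> b
  T3 -> c

Fill CYK table bottom-up:
  [0..0]={T3}  "c"  orig:{}
  [1..1]={T0}  "a"  orig:{}
  [2..2]={B,T1}  "d"  orig:{B}
  [0..1]=∅  "ca"
  [1..2]={A}  "ad"
  [0..2]={S}  "cad"

S ∈ T[0,2] ⇒ YES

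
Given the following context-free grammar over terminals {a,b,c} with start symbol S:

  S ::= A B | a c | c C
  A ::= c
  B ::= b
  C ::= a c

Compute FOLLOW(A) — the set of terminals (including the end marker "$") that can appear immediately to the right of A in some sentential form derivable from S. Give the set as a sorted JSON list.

FIRST iteration:
round 1:
  A via A→c: +{c}
  B via B→b: +{b}
  C via C→a c: +{a}
  S via S→A B: +{c}
  S via S→a c: +{a}
  FIRST(S)={a,c}  FIRST(A)={c}  FIRST(B)={b}  FIRST(C)={a}
round 2: (no change)
  FIRST(S)={a,c}  FIRST(A)={c}  FIRST(B)={b}  FIRST(C)={a}

Compute FOLLOW by fixpoint:
seed FOLLOW(S) with $
[1]
  S→A B: FOLLOW(A) ⊇ FIRST(B) = {b}; new: +{b}
  S→A B: FOLLOW(B) ⊇ FOLLOW(S) ⊇ {$}; new: +{$}
  S→c C: FOLLOW(C) ⊇ FOLLOW(S) ⊇ {$}; new: +{$}
  FOLLOW(S)={$}  FOLLOW(A)={b}  FOLLOW(B)={$}  FOLLOW(C)={$}
[2] — fixpoint
  FOLLOW(S)={$}  FOLLOW(A)={b}  FOLLOW(B)={$}  FOLLOW(C)={$}

FOLLOW(A) = ["b"]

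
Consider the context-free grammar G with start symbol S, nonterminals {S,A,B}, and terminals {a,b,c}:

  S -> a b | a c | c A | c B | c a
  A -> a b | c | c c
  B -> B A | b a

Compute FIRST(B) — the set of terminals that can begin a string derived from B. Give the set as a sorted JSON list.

FIRST sets, iterate to fixpoint:
round 1:
  A via A→a b: +{a}
  A via A→c: +{c}
  B via B→b a: +{b}
  S via S→a b: +{a}
  S via S→c A: +{c}
  FIRST[S]={a,c}  FIRST[A]={a,c}  FIRST[B]={b}
round 2: — fixpoint
  FIRST[S]={a,c}  FIRST[A]={a,c}  FIRST[B]={b}

FIRST(B) = ["b"]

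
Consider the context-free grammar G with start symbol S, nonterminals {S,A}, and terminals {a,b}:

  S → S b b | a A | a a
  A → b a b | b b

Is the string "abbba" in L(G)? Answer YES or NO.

Convert to CNF:
  S -> S X3 | T1 A | T1 T1
  A -> T0 T0 | T0 X2
  T0 -> b
  T1 -> a
  X2 -> T1 T0
  X3 -> T0 T0

Fill CYK table bottom-up:
  T[0,0] 'a' = {T1}  orig:{}
  T[1,1] 'b' = {T0}  orig:{}
  T[2,2] 'b' = {T0}  orig:{}
  T[3,3] 'b' = {T0}  orig:{}
  T[4,4] 'a' = {T1}  orig:{}
  T[0,1] 'ab' = {X2}  orig:{}
  T[1,2] 'bb' = {A,X3}  orig:{A}
  T[2,3] 'bb' = {A,X3}  orig:{A}
  T[3,4] 'ba' = ∅
  T[0,2] 'abb' = {S}
  T[1,3] 'bbb' = ∅
  T[2,4] 'bba' = ∅
  T[0,3] 'abbb' = ∅
  T[1,4] 'bbba' = ∅
  T[0,4] 'abbba' = ∅

S ∉ T[0,4] ⇒ NO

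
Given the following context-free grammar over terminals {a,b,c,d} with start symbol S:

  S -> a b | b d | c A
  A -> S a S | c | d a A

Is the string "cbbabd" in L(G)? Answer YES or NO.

CNF form of G:
  S -> T0 T2 | T2 T1 | T3 A
  A -> S X4 | T1 X5 | c
  T0 -> a
  T1 -> d
  T2 -> b
  T3 -> c
  X4 -> T0 S
  X5 -> T0 A

CYK table (by increasing span):
  [0..0]={A,T3}  "c"  orig:{A}
  [1..1]={T2}  "b"  orig:{}
  [2..2]={T2}  "b"  orig:{}
  [3..3]={T0}  "a"  orig:{}
  [4..4]={T2}  "b"  orig:{}
  [5..5]={T1}  "d"  orig:{}
  [0..1]=∅  "cb"
  [1..2]=∅  "bb"
  [2..3]=∅  "ba"
  [3..4]={S}  "ab"
  [4..5]={S}  "bd"
  [0..2]=∅  "cbb"
  [1..3]=∅  "bba"
  [2..4]=∅  "bab"
  [3..5]={X4}  "abd"  orig:{}
  [0..3]=∅  "cbba"
  [1..4]=∅  "bbab"
  [2..5]=∅  "babd"
  [0..4]=∅  "cbbab"
  [1..5]=∅  "bbabd"
  [0..5]=∅  "cbbabd"

S ∉ T[0,5] ⇒ NO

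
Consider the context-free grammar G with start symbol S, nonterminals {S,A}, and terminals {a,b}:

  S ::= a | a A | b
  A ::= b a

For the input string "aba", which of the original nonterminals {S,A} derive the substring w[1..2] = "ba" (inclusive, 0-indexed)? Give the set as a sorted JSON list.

Convert to CNF:
  S -> T1 A | a | b
  A -> T0 T1
  T0 -> b
  T1 -> a

Fill CYK table bottom-up (cells [i..j] with 1 ≤ i ≤ j ≤ 2 only):
  cell(1,1) b: {S,T0}  orig:{S}
  cell(2,2) a: {S,T1}  orig:{S}
  cell(1,2) ba: {A}

Original NTs in T[1,2] deriving "ba": ["A"]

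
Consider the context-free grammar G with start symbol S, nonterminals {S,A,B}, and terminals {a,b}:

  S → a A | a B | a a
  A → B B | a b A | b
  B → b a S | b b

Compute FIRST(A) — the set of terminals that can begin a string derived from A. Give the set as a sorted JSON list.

FIRST sets, iterate to fixpoint:
[1]
  A via A→a b A: +{a}
  A via A→b: +{b}
  B via B→b a S: +{b}
  S via S→a A: +{a}
  FIRST(S)={a}  FIRST(A)={a,b}  FIRST(B)={b}
[2] (no change)
  FIRST(S)={a}  FIRST(A)={a,b}  FIRST(B)={b}

FIRST(A) = ["a", "b"]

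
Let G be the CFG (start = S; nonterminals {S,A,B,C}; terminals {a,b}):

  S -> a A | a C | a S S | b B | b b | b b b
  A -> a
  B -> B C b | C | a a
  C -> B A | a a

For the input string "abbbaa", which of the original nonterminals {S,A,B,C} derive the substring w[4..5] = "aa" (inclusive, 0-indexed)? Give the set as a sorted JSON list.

Convert to CNF:
  S -> T0 B | T0 T0 | T0 X4 | T1 A | T1 C | T1 X3
  A -> a
  B -> B A | B X2 | T1 T1
  C -> B A | T1 T1
  T0 -> b
  T1 -> a
  X2 -> C T0
  X3 -> S S
  X4 -> T0 T0

CYK table (by increasing span), restricted to cells inside w[4..5]:
  T[4,4] 'a' = {A,T1}  orig:{A}
  T[5,5] 'a' = {A,T1}  orig:{A}
  T[4,5] 'aa' = {B,C,S}

Original NTs in T[4,5] deriving "aa": ["B", "C", "S"]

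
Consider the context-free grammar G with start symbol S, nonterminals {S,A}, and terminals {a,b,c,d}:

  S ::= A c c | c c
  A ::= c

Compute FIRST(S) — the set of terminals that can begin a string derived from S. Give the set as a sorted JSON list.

Compute FIRST by fixpoint:
[1]
  A via A→c: +{c}
  S via S→A c c: +{c}
  S: {c}  A: {c}
[2] done
  S: {c}  A: {c}

FIRST(S) = ["c"]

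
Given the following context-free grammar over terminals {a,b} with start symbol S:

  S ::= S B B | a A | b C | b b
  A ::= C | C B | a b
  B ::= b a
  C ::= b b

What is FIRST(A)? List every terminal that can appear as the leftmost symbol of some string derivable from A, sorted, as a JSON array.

FIRST sets, iterate to fixpoint:
[1]
  A via A→a b: +{a}
  B via B→b a: +{b}
  C via C→b b: +{b}
  S via S→a A: +{a}
  S via S→b C: +{b}
  S: {a,b}  A: {a}  B: {b}  C: {b}
[2]
  A via A→C: +{b}
  S: {a,b}  A: {a,b}  B: {b}  C: {b}
[3] (stable)
  S: {a,b}  A: {a,b}  B: {b}  C: {b}

FIRST(A) = ["a", "b"]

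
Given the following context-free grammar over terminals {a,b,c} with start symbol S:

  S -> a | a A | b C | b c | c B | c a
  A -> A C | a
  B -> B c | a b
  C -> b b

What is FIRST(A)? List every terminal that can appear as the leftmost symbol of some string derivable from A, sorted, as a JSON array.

FIRST sets, iterate to fixpoint:
round 1:
  A via A→a: +{a}
  B via B→a b: +{a}
  C via C→b b: +{b}
  S via S→a: +{a}
  S via S→b C: +{b}
  S via S→c B: +{c}
  S: {a,b,c}  A: {a}  B: {a}  C: {b}
round 2: — fixpoint
  S: {a,b,c}  A: {a}  B: {a}  C: {b}

FIRST(A) = ["a"]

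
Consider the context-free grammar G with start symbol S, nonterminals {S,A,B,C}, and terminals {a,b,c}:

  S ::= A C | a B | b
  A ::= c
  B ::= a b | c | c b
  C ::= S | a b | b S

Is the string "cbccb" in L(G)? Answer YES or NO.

CNF form of G:
  S -> A C | T0 B | b
  A -> c
  B -> T0 T1 | T2 T1 | c
  C -> A C | T0 B | T0 T1 | T1 S | b
  T0 -> a
  T1 -> b
  T2 -> c

CYK table (by increasing span):
  T[0,0] 'c' = {A,B,T2}  orig:{A,B}
  T[1,1] 'b' = {C,S,T1}  orig:{C,S}
  T[2,2] 'c' = {A,B,T2}  orig:{A,B}
  T[3,3] 'c' = {A,B,T2}  orig:{A,B}
  T[4,4] 'b' = {C,S,T1}  orig:{C,S}
  T[0,1] 'cb' = {B,C,S}
  T[1,2] 'bc' = ∅
  T[2,3] 'cc' = ∅
  T[3,4] 'cb' = {B,C,S}
  T[0,2] 'cbc' = ∅
  T[1,3] 'bcc' = ∅
  T[2,4] 'ccb' = {C,S}
  T[0,3] 'cbcc' = ∅
  T[1,4] 'bccb' = {C}
  T[0,4] 'cbccb' = {C,S}

S ∈ T[0,4] ⇒ YES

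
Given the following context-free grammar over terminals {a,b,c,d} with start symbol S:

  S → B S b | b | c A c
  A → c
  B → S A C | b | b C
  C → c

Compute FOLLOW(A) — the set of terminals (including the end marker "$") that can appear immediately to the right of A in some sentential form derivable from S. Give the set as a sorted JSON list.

FIRST sets, iterate to fixpoint:
[1]
  A via A→c: +{c}
  B via B→b: +{b}
  C via C→c: +{c}
  S via S→B S b: +{b}
  S via S→c A c: +{c}
  FIRST(S)={b,c}  FIRST(A)={c}  FIRST(B)={b}  FIRST(C)={c}
[2]
  B via B→S A C: +{c}
  FIRST(S)={b,c}  FIRST(A)={c}  FIRST(B)={b,c}  FIRST(C)={c}
[3] — fixpoint
  FIRST(S)={b,c}  FIRST(A)={c}  FIRST(B)={b,c}  FIRST(C)={c}

FOLLOW iteration:
initialize: $ ∈ FOLLOW(S)
round 1:
  B→S A C: FOLLOW(S) ⊇ FIRST(A) = {c}; new: +{c}
  B→S A C: FOLLOW(A) ⊇ FIRST(C) = {c}; new: +{c}
  S→B S b: FOLLOW(B) ⊇ FIRST(S) = {b,c}; new: +{b,c}
  S→B S b: FOLLOW(S) ⊇ FIRST(b) = {b}; new: +{b}
  FOLLOW[S]={$,b,c}  FOLLOW[A]={c}  FOLLOW[B]={b,c}  FOLLOW[C]={}
round 2:
  B→S A C: FOLLOW(C) ⊇ FOLLOW(B) ⊇ {b,c}; new: +{b,c}
  FOLLOW[S]={$,b,c}  FOLLOW[A]={c}  FOLLOW[B]={b,c}  FOLLOW[C]={b,c}
round 3: (stable)
  FOLLOW[S]={$,b,c}  FOLLOW[A]={c}  FOLLOW[B]={b,c}  FOLLOW[C]={b,c}

FOLLOW(A) = ["c"]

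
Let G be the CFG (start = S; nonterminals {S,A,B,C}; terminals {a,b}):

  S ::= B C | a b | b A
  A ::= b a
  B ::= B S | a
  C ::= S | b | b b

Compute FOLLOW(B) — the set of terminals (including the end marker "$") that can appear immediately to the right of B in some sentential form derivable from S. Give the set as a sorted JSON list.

Compute FIRST by fixpoint:
pass 1:
  A via A→b a: +{b}
  B via B→a: +{a}
  C via C→b: +{b}
  S via S→B C: +{a}
  S via S→b A: +{b}
  FIRST[S]={a,b}  FIRST[A]={b}  FIRST[B]={a}  FIRST[C]={b}
pass 2:
  C via C→S: +{a}
  FIRST[S]={a,b}  FIRST[A]={b}  FIRST[B]={a}  FIRST[C]={a,b}
pass 3: (stable)
  FIRST[S]={a,b}  FIRST[A]={b}  FIRST[B]={a}  FIRST[C]={a,b}

FOLLOW iteration:
initialize: $ ∈ FOLLOW(S)
[1]
  B→B S: FOLLOW(B) ⊇ FIRST(S) = {a,b}; new: +{a,b}
  B→B S: FOLLOW(S) ⊇ FOLLOW(B) ⊇ {a,b}; new: +{a,b}
  S→B C: FOLLOW(C) ⊇ FOLLOW(S) ⊇ {$,a,b}; new: +{$,a,b}
  S→b A: FOLLOW(A) ⊇ FOLLOW(S) ⊇ {$,a,b}; new: +{$,a,b}
  FOLLOW(S)={$,a,b}  FOLLOW(A)={$,a,b}  FOLLOW(B)={a,b}  FOLLOW(C)={$,a,b}
[2] done
  FOLLOW(S)={$,a,b}  FOLLOW(A)={$,a,b}  FOLLOW(B)={a,b}  FOLLOW(C)={$,a,b}

FOLLOW(B) = ["a", "b"]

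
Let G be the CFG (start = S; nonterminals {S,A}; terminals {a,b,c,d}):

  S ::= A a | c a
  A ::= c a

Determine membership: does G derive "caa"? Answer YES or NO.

CNF form of G:
  S -> A T1 | T0 T1
  A -> T0 T1
  T0 -> c
  T1 -> a

CYK fill:
  T[0,0] 'c' = {T0}  orig:{}
  T[1,1] 'a' = {T1}  orig:{}
  T[2,2] 'a' = {T1}  orig:{}
  T[0,1] 'ca' = {A,S}
  T[1,2] 'aa' = ∅
  T[0,2] 'caa' = {S}

S ∈ T[0,2] ⇒ YES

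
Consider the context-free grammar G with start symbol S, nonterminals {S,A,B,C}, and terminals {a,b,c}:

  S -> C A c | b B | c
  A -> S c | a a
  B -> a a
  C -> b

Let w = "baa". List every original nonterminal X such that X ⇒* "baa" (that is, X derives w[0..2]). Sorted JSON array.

Convert to CNF:
  S -> C X3 | T2 B | c
  A -> S T0 | T1 T1
  B -> T1 T1
  C -> b
  T0 -> c
  T1 -> a
  T2 -> b
  X3 -> A T0

CYK table (by increasing span), restricted to cells inside w[0..2]:
  T[0,0] 'b' = {C,T2}  orig:{C}
  T[1,1] 'a' = {T1}  orig:{}
  T[2,2] 'a' = {T1}  orig:{}
  T[0,1] 'ba' = ∅
  T[1,2] 'aa' = {A,B}
  T[0,2] 'baa' = {S}

Original NTs in T[0,2] deriving "baa": ["S"]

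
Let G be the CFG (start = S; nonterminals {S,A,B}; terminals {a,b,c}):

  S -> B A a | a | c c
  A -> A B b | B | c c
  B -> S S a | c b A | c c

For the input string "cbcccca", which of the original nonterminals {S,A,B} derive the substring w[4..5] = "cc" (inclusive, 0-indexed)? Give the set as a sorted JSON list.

Convert to CNF:
  S -> B X8 | T2 T2 | a
  A -> A X3 | S X4 | T2 T2 | T2 X5
  B -> S X6 | T2 T2 | T2 X7
  T0 -> b
  T1 -> a
  T2 -> c
  X3 -> B T0
  X4 -> S T1
  X5 -> T0 A
  X6 -> S T1
  X7 -> T0 A
  X8 -> A T1

Fill CYK table bottom-up — only the sub-triangle for w[4..5]:
  cell(4,4) c: {T2}  orig:{}
  cell(5,5) c: {T2}  orig:{}
  cell(4,5) cc: {A,B,S}

Original NTs in T[4,5] deriving "cc": ["A", "B", "S"]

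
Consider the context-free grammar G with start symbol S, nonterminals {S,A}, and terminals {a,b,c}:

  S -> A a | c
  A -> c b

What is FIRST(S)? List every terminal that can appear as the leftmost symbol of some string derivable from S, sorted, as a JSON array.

Compute FIRST by fixpoint:
[1]
  A via A→c b: +{c}
  S via S→A a: +{c}
  S: {c}  A: {c}
[2] done
  S: {c}  A: {c}

FIRST(S) = ["c"]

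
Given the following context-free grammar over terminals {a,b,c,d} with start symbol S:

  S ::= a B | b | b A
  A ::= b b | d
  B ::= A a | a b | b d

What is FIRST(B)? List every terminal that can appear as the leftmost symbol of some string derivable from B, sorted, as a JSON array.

Compute FIRST by fixpoint:
pass 1:
  A via A→b b: +{b}
  A via A→d: +{d}
  B via B→A a: +{b,d}
  B via B→a b: +{a}
  S via S→a B: +{a}
  S via S→b: +{b}
  FIRST[S]={a,b}  FIRST[A]={b,d}  FIRST[B]={a,b,d}
pass 2: done
  FIRST[S]={a,b}  FIRST[A]={b,d}  FIRST[B]={a,b,d}

FIRST(B) = ["a", "b", "d"]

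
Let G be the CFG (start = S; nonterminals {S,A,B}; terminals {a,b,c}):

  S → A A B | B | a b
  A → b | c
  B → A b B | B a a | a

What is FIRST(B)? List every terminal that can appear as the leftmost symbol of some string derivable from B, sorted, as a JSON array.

Compute FIRST by fixpoint:
iter 1:
  A via A→b: +{b}
  A via A→c: +{c}
  B via B→A b B: +{b,c}
  B via B→a: +{a}
  S via S→A A B: +{b,c}
  S via S→B: +{a}
  FIRST[S]={a,b,c}  FIRST[A]={b,c}  FIRST[B]={a,b,c}
iter 2: (no change)
  FIRST[S]={a,b,c}  FIRST[A]={b,c}  FIRST[B]={a,b,c}

FIRST(B) = ["a", "b", "c"]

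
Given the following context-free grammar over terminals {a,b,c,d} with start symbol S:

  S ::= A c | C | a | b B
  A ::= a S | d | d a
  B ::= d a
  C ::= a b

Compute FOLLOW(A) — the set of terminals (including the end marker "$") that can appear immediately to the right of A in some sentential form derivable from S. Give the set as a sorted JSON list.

FIRST sets, iterate to fixpoint:
pass 1:
  A via A→a S: +{a}
  A via A→d: +{d}
  B via B→d a: +{d}
  C via C→a b: +{a}
  S via S→A c: +{a,d}
  S via S→b B: +{b}
  FIRST[S]={a,b,d}  FIRST[A]={a,d}  FIRST[B]={d}  FIRST[C]={a}
pass 2: — fixpoint
  FIRST[S]={a,b,d}  FIRST[A]={a,d}  FIRST[B]={d}  FIRST[C]={a}

FOLLOW sets:
seed FOLLOW(S) with $
iter 1:
  S→A c: FOLLOW(A) ⊇ FIRST(c) = {c}; new: +{c}
  S→C: FOLLOW(C) ⊇ FOLLOW(S) ⊇ {$}; new: +{$}
  S→b B: FOLLOW(B) ⊇ FOLLOW(S) ⊇ {$}; new: +{$}
  FOLLOW(S)={$}  FOLLOW(A)={c}  FOLLOW(B)={$}  FOLLOW(C)={$}
iter 2:
  A→a S: FOLLOW(S) ⊇ FOLLOW(A) ⊇ {c}; new: +{c}
  S→C: FOLLOW(C) ⊇ FOLLOW(S) ⊇ {$,c}; new: +{c}
  S→b B: FOLLOW(B) ⊇ FOLLOW(S) ⊇ {$,c}; new: +{c}
  FOLLOW(S)={$,c}  FOLLOW(A)={c}  FOLLOW(B)={$,c}  FOLLOW(C)={$,c}
iter 3: (no change)
  FOLLOW(S)={$,c}  FOLLOW(A)={c}  FOLLOW(B)={$,c}  FOLLOW(C)={$,c}

FOLLOW(A) = ["c"]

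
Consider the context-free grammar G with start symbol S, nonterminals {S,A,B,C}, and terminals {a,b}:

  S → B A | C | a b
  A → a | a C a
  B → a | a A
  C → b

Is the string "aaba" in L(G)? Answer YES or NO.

CNF form of G:
  S -> B A | T0 T1 | b
  A -> T0 X2 | a
  B -> T0 A | a
  C -> b
  T0 -> a
  T1 -> b
  X2 -> C T0

CYK table (by increasing span):
  T[0,0] 'a' = {A,B,T0}  orig:{A,B}
  T[1,1] 'a' = {A,B,T0}  orig:{A,B}
  T[2,2] 'b' = {C,S,T1}  orig:{C,S}
  T[3,3] 'a' = {A,B,T0}  orig:{A,B}
  T[0,1] 'aa' = {B,S}
  T[1,2] 'ab' = {S}
  T[2,3] 'ba' = {X2}  orig:{}
  T[0,2] 'aab' = ∅
  T[1,3] 'aba' = {A}
  T[0,3] 'aaba' = {B,S}

S ∈ T[0,3] ⇒ YES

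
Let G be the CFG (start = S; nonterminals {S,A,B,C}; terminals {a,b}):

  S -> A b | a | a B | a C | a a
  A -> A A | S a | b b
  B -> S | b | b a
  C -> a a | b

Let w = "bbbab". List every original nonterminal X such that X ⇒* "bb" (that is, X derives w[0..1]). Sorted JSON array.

CNF form of G:
  S -> A T1 | T0 B | T0 C | T0 T0 | a
  A -> A A | S T0 | T1 T1
  B -> A T1 | T0 B | T0 C | T0 T0 | T1 T0 | a | b
  C -> T0 T0 | b
  T0 -> a
  T1 -> b

Fill CYK table bottom-up, restricted to cells inside w[0..1]:
  cell(0,0) b: {B,C,T1}  orig:{B,C}
  cell(1,1) b: {B,C,T1}  orig:{B,C}
  cell(0,1) bb: {A}

Original NTs in T[0,1] deriving "bb": ["A"]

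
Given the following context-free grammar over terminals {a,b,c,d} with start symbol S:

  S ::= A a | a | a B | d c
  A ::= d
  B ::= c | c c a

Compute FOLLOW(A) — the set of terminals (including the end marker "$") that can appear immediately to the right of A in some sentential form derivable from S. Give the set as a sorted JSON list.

FIRST iteration:
iter 1:
  A via A→d: +{d}
  B via B→c: +{c}
  S via S→A a: +{d}
  S via S→a: +{a}
  S: {a,d}  A: {d}  B: {c}
iter 2: — fixpoint
  S: {a,d}  A: {d}  B: {c}

Compute FOLLOW by fixpoint:
seed FOLLOW(S) with $
pass 1:
  S→A a: FOLLOW(A) ⊇ FIRST(a) = {a}; new: +{a}
  S→a B: FOLLOW(B) ⊇ FOLLOW(S) ⊇ {$}; new: +{$}
  FOLLOW[S]={$}  FOLLOW[A]={a}  FOLLOW[B]={$}
pass 2: — fixpoint
  FOLLOW[S]={$}  FOLLOW[A]={a}  FOLLOW[B]={$}

FOLLOW(A) = ["a"]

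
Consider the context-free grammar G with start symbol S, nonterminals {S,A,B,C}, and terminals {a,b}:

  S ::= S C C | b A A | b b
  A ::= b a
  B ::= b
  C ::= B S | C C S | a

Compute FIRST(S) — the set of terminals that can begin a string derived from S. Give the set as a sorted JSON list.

FIRST sets, iterate to fixpoint:
[1]
  A via A→b a: +{b}
  B via B→b: +{b}
  C via C→B S: +{b}
  C via C→a: +{a}
  S via S→b A A: +{b}
  FIRST[S]={b}  FIRST[A]={b}  FIRST[B]={b}  FIRST[C]={a,b}
[2] done
  FIRST[S]={b}  FIRST[A]={b}  FIRST[B]={b}  FIRST[C]={a,b}

FIRST(S) = ["b"]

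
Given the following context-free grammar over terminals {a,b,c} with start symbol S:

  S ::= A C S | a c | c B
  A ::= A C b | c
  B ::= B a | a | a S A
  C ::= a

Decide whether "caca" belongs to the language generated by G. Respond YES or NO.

Convert to CNF:
  S -> A X5 | T1 T2 | T2 B
  A -> A X3 | c
  B -> B T1 | T1 X4 | a
  C -> a
  T0 -> b
  T1 -> a
  T2 -> c
  X3 -> C T0
  X4 -> S A
  X5 -> C S

Fill CYK table bottom-up:
  T[0,0] 'c' = {A,T2}  orig:{A}
  T[1,1] 'a' = {B,C,T1}  orig:{B,C}
  T[2,2] 'c' = {A,T2}  orig:{A}
  T[3,3] 'a' = {B,C,T1}  orig:{B,C}
  T[0,1] 'ca' = {S}
  T[1,2] 'ac' = {S}
  T[2,3] 'ca' = {S}
  T[0,2] 'cac' = {X4}  orig:{}
  T[1,3] 'aca' = {X5}  orig:{}
  T[0,3] 'caca' = {S}

S ∈ T[0,3] ⇒ YES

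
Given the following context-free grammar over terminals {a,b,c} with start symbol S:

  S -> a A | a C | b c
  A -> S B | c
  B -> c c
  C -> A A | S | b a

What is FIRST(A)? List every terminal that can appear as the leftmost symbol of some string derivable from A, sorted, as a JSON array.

FIRST sets, iterate to fixpoint:
pass 1:
  A via A→c: +{c}
  B via B→c c: +{c}
  C via C→A A: +{c}
  C via C→b a: +{b}
  S via S→a A: +{a}
  S via S→b c: +{b}
  S: {a,b}  A: {c}  B: {c}  C: {b,c}
pass 2:
  A via A→S B: +{a,b}
  C via C→A A: +{a}
  S: {a,b}  A: {a,b,c}  B: {c}  C: {a,b,c}
pass 3: (no change)
  S: {a,b}  A: {a,b,c}  B: {c}  C: {a,b,c}

FIRST(A) = ["a", "b", "c"]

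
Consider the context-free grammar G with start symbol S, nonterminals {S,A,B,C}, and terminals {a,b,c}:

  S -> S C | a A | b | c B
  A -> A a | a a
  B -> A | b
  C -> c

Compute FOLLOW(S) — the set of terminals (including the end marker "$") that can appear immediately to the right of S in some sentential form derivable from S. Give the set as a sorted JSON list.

FIRST iteration:
iter 1:
  A via A→a a: +{a}
  B via B→A: +{a}
  B via B→b: +{b}
  C via C→c: +{c}
  S via S→a A: +{a}
  S via S→b: +{b}
  S via S→c B: +{c}
  S: {a,b,c}  A: {a}  B: {a,b}  C: {c}
iter 2: done
  S: {a,b,c}  A: {a}  B: {a,b}  C: {c}

Compute FOLLOW by fixpoint:
initialize: $ ∈ FOLLOW(S)
round 1:
  A→A a: FOLLOW(A) ⊇ FIRST(a) = {a}; new: +{a}
  S→S C: FOLLOW(S) ⊇ FIRST(C) = {c}; new: +{c}
  S→S C: FOLLOW(C) ⊇ FOLLOW(S) ⊇ {$,c}; new: +{$,c}
  S→a A: FOLLOW(A) ⊇ FOLLOW(S) ⊇ {$,c}; new: +{$,c}
  S→c B: FOLLOW(B) ⊇ FOLLOW(S) ⊇ {$,c}; new: +{$,c}
  FOLLOW[S]={$,c}  FOLLOW[A]={$,a,c}  FOLLOW[B]={$,c}  FOLLOW[C]={$,c}
round 2: (no change)
  FOLLOW[S]={$,c}  FOLLOW[A]={$,a,c}  FOLLOW[B]={$,c}  FOLLOW[C]={$,c}

FOLLOW(S) = ["$", "c"]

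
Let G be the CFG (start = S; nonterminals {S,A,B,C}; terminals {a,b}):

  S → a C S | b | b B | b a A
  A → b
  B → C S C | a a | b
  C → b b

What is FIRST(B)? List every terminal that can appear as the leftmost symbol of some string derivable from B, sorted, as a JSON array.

Compute FIRST by fixpoint:
round 1:
  A via A→b: +{b}
  B via B→a a: +{a}
  B via B→b: +{b}
  C via C→b b: +{b}
  S via S→a C S: +{a}
  S via S→b: +{b}
  S: {a,b}  A: {b}  B: {a,b}  C: {b}
round 2: — fixpoint
  S: {a,b}  A: {b}  B: {a,b}  C: {b}

FIRST(B) = ["a", "b"]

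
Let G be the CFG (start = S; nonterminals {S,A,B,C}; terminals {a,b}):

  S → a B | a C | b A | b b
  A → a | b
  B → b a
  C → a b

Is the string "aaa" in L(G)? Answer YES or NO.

Convert to CNF:
  S -> T0 A | T0 T0 | T1 B | T1 C
  A -> a | b
  B -> T0 T1
  C -> T1 T0
  T0 -> b
  T1 -> a

Fill CYK table bottom-up:
  [0..0]={A,T1}  "a"  orig:{A}
  [1..1]={A,T1}  "a"  orig:{A}
  [2..2]={A,T1}  "a"  orig:{A}
  [0..1]=∅  "aa"
  [1..2]=∅  "aa"
  [0..2]=∅  "aaa"

S ∉ T[0,2] ⇒ NO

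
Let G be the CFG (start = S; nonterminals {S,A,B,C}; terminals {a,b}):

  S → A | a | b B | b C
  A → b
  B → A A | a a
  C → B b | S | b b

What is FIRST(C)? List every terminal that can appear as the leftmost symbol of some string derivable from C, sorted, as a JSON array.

FIRST iteration:
round 1:
  A via A→b: +{b}
  B via B→A A: +{b}
  B via B→a a: +{a}
  C via C→B b: +{a,b}
  S via S→A: +{b}
  S via S→a: +{a}
  FIRST[S]={a,b}  FIRST[A]={b}  FIRST[B]={a,b}  FIRST[C]={a,b}
round 2: done
  FIRST[S]={a,b}  FIRST[A]={b}  FIRST[B]={a,b}  FIRST[C]={a,b}

FIRST(C) = ["a", "b"]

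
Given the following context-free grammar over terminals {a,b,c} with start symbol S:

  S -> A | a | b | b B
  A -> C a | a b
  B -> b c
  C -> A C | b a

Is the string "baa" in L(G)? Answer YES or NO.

CNF form of G:
  S -> C T0 | T0 T1 | T1 B | a | b
  A -> C T0 | T0 T1
  B -> T1 T2
  C -> A C | T1 T0
  T0 -> a
  T1 -> b
  T2 -> c

CYK fill:
  cell(0,0) b: {S,T1}  orig:{S}
  cell(1,1) a: {S,T0}  orig:{S}
  cell(2,2) a: {S,T0}  orig:{S}
  cell(0,1) ba: {C}
  cell(1,2) aa: ∅
  cell(0,2) baa: {A,S}

S ∈ T[0,2] ⇒ YES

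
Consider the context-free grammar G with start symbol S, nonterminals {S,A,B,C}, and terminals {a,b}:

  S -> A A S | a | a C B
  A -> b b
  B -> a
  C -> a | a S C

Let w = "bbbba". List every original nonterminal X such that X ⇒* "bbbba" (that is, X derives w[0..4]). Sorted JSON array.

Convert to CNF:
  S -> A X3 | T1 X4 | a
  A -> T0 T0
  B -> a
  C -> T1 X2 | a
  T0 -> b
  T1 -> a
  X2 -> S C
  X3 -> A S
  X4 -> C B

Fill CYK table bottom-up (cells [i..j] with 0 ≤ i ≤ j ≤ 4 only):
  T[0,0] 'b' = {T0}  orig:{}
  T[1,1] 'b' = {T0}  orig:{}
  T[2,2] 'b' = {T0}  orig:{}
  T[3,3] 'b' = {T0}  orig:{}
  T[4,4] 'a' = {B,C,S,T1}  orig:{B,C,S}
  T[0,1] 'bb' = {A}
  T[1,2] 'bb' = {A}
  T[2,3] 'bb' = {A}
  T[3,4] 'ba' = ∅
  T[0,2] 'bbb' = ∅
  T[1,3] 'bbb' = ∅
  T[2,4] 'bba' = {X3}  orig:{}
  T[0,3] 'bbbb' = ∅
  T[1,4] 'bbba' = ∅
  T[0,4] 'bbbba' = {S}

Original NTs in T[0,4] deriving "bbbba": ["S"]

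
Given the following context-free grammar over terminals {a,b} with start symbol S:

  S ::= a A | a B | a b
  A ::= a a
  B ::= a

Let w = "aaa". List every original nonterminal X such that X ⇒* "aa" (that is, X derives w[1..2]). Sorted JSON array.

Convert to CNF:
  S -> T0 A | T0 B | T0 T1
  A -> T0 T0
  B -> a
  T0 -> a
  T1 -> b

Fill CYK table bottom-up (cells [i..j] with 1 ≤ i ≤ j ≤ 2 only):
  [1..1]={B,T0}  "a"  orig:{B}
  [2..2]={B,T0}  "a"  orig:{B}
  [1..2]={A,S}  "aa"

Original NTs in T[1,2] deriving "aa": ["A", "S"]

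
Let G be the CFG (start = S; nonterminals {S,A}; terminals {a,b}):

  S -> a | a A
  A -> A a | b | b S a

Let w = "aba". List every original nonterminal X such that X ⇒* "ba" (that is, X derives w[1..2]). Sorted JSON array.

Convert to CNF:
  S -> T0 A | a
  A -> A T0 | T1 X2 | b
  T0 -> a
  T1 -> b
  X2 -> S T0

Fill CYK table bottom-up, restricted to cells inside w[1..2]:
  [1..1]={A,T1}  "b"  orig:{A}
  [2..2]={S,T0}  "a"  orig:{S}
  [1..2]={A}  "ba"

Original NTs in T[1,2] deriving "ba": ["A"]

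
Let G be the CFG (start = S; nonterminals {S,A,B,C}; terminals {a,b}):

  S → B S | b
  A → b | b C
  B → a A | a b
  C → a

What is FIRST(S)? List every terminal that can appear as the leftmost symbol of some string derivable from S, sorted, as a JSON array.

Compute FIRST by fixpoint:
round 1:
  A via A→b: +{b}
  B via B→a A: +{a}
  C via C→a: +{a}
  S via S→B S: +{a}
  S via S→b: +{b}
  FIRST(S)={a,b}  FIRST(A)={b}  FIRST(B)={a}  FIRST(C)={a}
round 2: (stable)
  FIRST(S)={a,b}  FIRST(A)={b}  FIRST(B)={a}  FIRST(C)={a}

FIRST(S) = ["a", "b"]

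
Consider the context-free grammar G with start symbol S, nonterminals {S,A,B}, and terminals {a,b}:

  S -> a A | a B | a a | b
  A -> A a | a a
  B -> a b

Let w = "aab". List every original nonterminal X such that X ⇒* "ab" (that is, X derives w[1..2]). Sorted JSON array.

Convert to CNF:
  S -> T0 A | T0 B | T0 T0 | b
  A -> A T0 | T0 T0
  B -> T0 T1
  T0 -> a
  T1 -> b

Fill CYK table bottom-up, restricted to cells inside w[1..2]:
  [1..1]={T0}  "a"  orig:{}
  [2..2]={S,T1}  "b"  orig:{S}
  [1..2]={B}  "ab"

Original NTs in T[1,2] deriving "ab": ["B"]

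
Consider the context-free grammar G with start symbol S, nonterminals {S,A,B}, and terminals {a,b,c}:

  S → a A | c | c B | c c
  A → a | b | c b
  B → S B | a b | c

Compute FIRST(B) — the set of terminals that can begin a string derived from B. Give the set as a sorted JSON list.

Compute FIRST by fixpoint:
pass 1:
  A via A→a: +{a}
  A via A→b: +{b}
  A via A→c b: +{c}
  B via B→a b: +{a}
  B via B→c: +{c}
  S via S→a A: +{a}
  S via S→c: +{c}
  FIRST[S]={a,c}  FIRST[A]={a,b,c}  FIRST[B]={a,c}
pass 2: (stable)
  FIRST[S]={a,c}  FIRST[A]={a,b,c}  FIRST[B]={a,c}

FIRST(B) = ["a", "c"]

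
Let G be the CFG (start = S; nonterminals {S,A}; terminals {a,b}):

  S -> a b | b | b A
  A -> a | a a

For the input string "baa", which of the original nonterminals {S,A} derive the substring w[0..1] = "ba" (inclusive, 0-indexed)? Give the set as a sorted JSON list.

CNF form of G:
  S -> T0 T1 | T1 A | b
  A -> T0 T0 | a
  T0 -> a
  T1 -> b

Fill CYK table bottom-up (cells [i..j] with 0 ≤ i ≤ j ≤ 1 only):
  cell(0,0) b: {S,T1}  orig:{S}
  cell(1,1) a: {A,T0}  orig:{A}
  cell(0,1) ba: {S}

Original NTs in T[0,1] deriving "ba": ["S"]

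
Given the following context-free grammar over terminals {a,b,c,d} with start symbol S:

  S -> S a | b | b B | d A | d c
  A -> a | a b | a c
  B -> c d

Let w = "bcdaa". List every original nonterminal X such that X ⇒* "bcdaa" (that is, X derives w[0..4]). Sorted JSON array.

Convert to CNF:
  S -> S T0 | T1 B | T3 A | T3 T2 | b
  A -> T0 T1 | T0 T2 | a
  B -> T2 T3
  T0 -> a
  T1 -> b
  T2 -> c
  T3 -> d

CYK fill (cells [i..j] with 0 ≤ i ≤ j ≤ 4 only):
  T[0,0] 'b' = {S,T1}  orig:{S}
  T[1,1] 'c' = {T2}  orig:{}
  T[2,2] 'd' = {T3}  orig:{}
  T[3,3] 'a' = {A,T0}  orig:{A}
  T[4,4] 'a' = {A,T0}  orig:{A}
  T[0,1] 'bc' = ∅
  T[1,2] 'cd' = {B}
  T[2,3] 'da' = {S}
  T[3,4] 'aa' = ∅
  T[0,2] 'bcd' = {S}
  T[1,3] 'cda' = ∅
  T[2,4] 'daa' = {S}
  T[0,3] 'bcda' = {S}
  T[1,4] 'cdaa' = ∅
  T[0,4] 'bcdaa' = {S}

Original NTs in T[0,4] deriving "bcdaa": ["S"]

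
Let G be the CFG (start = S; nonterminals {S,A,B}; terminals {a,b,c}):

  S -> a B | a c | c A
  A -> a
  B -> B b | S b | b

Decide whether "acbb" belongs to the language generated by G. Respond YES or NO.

CNF form of G:
  S -> T1 B | T1 T2 | T2 A
  A -> a
  B -> B T0 | S T0 | b
  T0 -> b
  T1 -> a
  T2 -> c

Fill CYK table bottom-up:
  T[0,0] 'a' = {A,T1}  orig:{A}
  T[1,1] 'c' = {T2}  orig:{}
  T[2,2] 'b' = {B,T0}  orig:{B}
  T[3,3] 'b' = {B,T0}  orig:{B}
  T[0,1] 'ac' = {S}
  T[1,2] 'cb' = ∅
  T[2,3] 'bb' = {B}
  T[0,2] 'acb' = {B}
  T[1,3] 'cbb' = ∅
  T[0,3] 'acbb' = {B}

S ∉ T[0,3] ⇒ NO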